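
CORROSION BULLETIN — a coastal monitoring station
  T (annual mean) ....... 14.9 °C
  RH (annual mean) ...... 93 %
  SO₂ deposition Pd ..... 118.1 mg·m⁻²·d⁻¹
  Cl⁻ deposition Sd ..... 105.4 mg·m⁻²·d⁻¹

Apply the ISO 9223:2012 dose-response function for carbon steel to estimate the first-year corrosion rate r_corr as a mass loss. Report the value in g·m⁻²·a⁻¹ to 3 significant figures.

carbon steel: temperature factor f = -0.054·(4.9) = -0.2646
  SO₂ term: 1.77·118.1^0.52·exp(0.02·93-0.2646) = 104.3
  Cl⁻ term: 0.102·105.4^0.62·exp(0.033·93+0.04·14.9) = 71.52
  sum: 104.3 + 71.52 → r_corr = 175.9 μm/a
Convert to mass loss: 175.9 μm/a × 7.85 g/cm³ = 1380 g·m⁻²·a⁻¹

r_corr = 1.38e+03 g·m⁻²·a⁻¹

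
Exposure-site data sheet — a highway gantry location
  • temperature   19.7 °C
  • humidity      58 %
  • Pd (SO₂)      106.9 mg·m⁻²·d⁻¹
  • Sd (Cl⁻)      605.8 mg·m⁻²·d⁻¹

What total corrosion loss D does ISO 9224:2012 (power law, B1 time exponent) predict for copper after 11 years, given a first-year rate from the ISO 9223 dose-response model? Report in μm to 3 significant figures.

copper: T>10 °C ⇒ hinge -0.080·(19.7−10) = -0.7760
  SO₂ term: 0.0053·106.9^0.26·exp(0.059·58-0.7760) = 0.2517
  Cl⁻ term: 0.01025·605.8^0.27·exp(0.036·58+0.049·19.7) = 1.225
  r_corr = 0.2517 + 1.225 = 1.476 μm/a
Long-term exponent b (ISO 9224 Table 2, B1) = 0.667
  D(11) = 1.476 × 11^0.667 = 1.476 × 4.95 = 7.308 μm

D(11) = 7.31 μm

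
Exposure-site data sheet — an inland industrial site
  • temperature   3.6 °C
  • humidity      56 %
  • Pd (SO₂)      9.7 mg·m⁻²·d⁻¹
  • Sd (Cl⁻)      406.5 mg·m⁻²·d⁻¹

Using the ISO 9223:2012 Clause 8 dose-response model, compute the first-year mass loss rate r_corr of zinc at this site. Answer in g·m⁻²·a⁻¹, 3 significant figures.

r_corr = 10.7 g·m⁻²·a⁻¹

zinc: T≤10 °C ⇒ hinge +0.038·(3.6−10) = -0.2432
  sulphur-dioxide contribution → 0.3613 μm/a
  chloride contribution → 1.142 μm/a
  total first-year rate 1.503 μm/a
Convert to mass loss: 1.503 μm/a × 7.14 g/cm³ = 10.73 g·m⁻²·a⁻¹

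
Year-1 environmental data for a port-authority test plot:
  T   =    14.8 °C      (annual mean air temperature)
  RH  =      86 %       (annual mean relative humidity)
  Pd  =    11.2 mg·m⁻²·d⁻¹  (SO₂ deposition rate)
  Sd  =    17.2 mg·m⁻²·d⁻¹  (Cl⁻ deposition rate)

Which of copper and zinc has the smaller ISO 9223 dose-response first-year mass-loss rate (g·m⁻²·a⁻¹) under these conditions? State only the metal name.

zinc

copper: temperature factor f = -0.080·(4.8) = -0.3840
  SO₂ term: 0.0053·11.2^0.26·exp(0.059·86-0.3840) = 1.081
  Sd branch = 0.01025·Sd^0.27·e^(0.036·RH+0.049·T) = 1.009 μm/a
  r_corr = 1.081 + 1.009 = 2.09 μm/a
  mass loss = 2.09 μm/a × 8.96 g/cm³ = 18.73 g·m⁻²·a⁻¹
zinc: f(T) = -0.071·(T−10) [T>10 °C] = -0.3408
  SO₂ term: 0.0129·11.2^0.44·exp(0.046·86-0.3408) = 1.388
  Cl⁻ term: 0.0175·17.2^0.57·exp(0.008·86+0.085·14.8) = 0.62
  sum: 1.388 + 0.62 → r_corr = 2.008 μm/a
  mass loss = 2.008 μm/a × 7.14 g/cm³ = 14.34 g·m⁻²·a⁻¹
Ordering by g·m⁻²·a⁻¹: copper (18.7) > zinc (14.3)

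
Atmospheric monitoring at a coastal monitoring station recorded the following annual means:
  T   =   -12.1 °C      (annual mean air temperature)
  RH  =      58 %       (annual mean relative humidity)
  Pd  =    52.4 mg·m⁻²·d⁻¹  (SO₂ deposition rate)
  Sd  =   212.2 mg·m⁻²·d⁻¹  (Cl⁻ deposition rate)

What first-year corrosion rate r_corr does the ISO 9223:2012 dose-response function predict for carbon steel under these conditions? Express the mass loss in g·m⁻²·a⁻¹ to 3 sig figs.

carbon steel: T≤10 °C ⇒ hinge +0.150·(-12.1−10) = -3.3150
  Pd branch = 1.77·Pd^0.52·e^(0.02·RH+f) = 1.607 μm/a
  Cl⁻ term: 0.102·212.2^0.62·exp(0.033·58+0.04·-12.1) = 11.81
  r_corr = 1.607 + 11.81 = 13.42 μm/a
Convert to mass loss: 13.42 μm/a × 7.85 g/cm³ = 105.3 g·m⁻²·a⁻¹

r_corr = 105 g·m⁻²·a⁻¹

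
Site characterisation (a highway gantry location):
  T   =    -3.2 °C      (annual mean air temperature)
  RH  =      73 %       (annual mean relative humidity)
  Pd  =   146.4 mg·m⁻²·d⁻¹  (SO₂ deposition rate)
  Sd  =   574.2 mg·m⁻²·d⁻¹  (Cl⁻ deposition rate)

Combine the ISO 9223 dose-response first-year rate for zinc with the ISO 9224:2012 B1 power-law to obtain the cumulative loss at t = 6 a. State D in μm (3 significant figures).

D(6) = 12.5 μm

zinc: f(T) = +0.038·(T−10) [T≤10 °C] = -0.5016
  SO₂ term: 0.0129·146.4^0.44·exp(0.046·73-0.5016) = 2.013
  Sd branch = 0.0175·Sd^0.57·e^(0.008·RH+0.085·T) = 0.8937 μm/a
  r_corr = 2.013 + 0.8937 = 2.907 μm/a
Power-law: D(6) = r_corr · 6^0.813
  D(6) = 2.907 × 6^0.813 = 2.907 × 4.292 = 12.48 μm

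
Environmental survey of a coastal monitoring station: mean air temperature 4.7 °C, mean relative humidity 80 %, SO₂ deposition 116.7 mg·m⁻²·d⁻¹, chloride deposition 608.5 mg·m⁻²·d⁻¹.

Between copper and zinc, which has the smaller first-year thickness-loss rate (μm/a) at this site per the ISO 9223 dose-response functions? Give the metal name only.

copper

copper: temperature factor f = +0.126·(-5.3) = -0.6678
  SO₂ term: 0.0053·116.7^0.26·exp(0.059·80-0.6678) = 1.051
  Cl⁻ term: 0.01025·608.5^0.27·exp(0.036·80+0.049·4.7) = 1.298
  r_corr = 1.051 + 1.298 = 2.349 μm/a
zinc: f(T) = +0.038·(T−10) [T≤10 °C] = -0.2014
  Pd branch = 0.0129·Pd^0.44·e^(0.046·RH+f) = 3.395 μm/a
  Cl⁻ term: 0.0175·608.5^0.57·exp(0.008·80+0.085·4.7) = 1.912
  r_corr = 3.395 + 1.912 = 5.307 μm/a
Ordering by μm/a: zinc (5.31) > copper (2.35)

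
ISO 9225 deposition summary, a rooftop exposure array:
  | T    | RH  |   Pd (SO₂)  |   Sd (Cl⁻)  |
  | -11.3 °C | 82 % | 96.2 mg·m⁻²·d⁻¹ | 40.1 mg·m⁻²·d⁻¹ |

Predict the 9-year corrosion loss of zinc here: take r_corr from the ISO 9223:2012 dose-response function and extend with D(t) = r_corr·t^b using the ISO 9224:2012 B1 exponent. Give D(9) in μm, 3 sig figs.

zinc: temperature factor f = +0.038·(-21.3) = -0.8094
  sulphur-dioxide contribution → 1.861 μm/a
  chloride contribution → 0.1058 μm/a
  total first-year rate 1.967 μm/a
Power-law: D(9) = r_corr · 9^0.813
  D(9) = 1.967 × 9^0.813 = 1.967 × 5.968 = 11.74 μm

D(9) = 11.7 μm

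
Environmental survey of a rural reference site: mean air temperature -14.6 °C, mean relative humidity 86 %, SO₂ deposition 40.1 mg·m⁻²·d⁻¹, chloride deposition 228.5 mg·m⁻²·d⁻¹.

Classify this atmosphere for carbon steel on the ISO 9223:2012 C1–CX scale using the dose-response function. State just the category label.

carbon steel: T≤10 °C ⇒ hinge +0.150·(-14.6−10) = -3.6900
  sulphur-dioxide contribution → 1.683 μm/a
  chloride contribution → 28.18 μm/a
  total first-year rate 29.87 μm/a
29.9 μm/a falls in (25, 50] for carbon steel → category C3

C3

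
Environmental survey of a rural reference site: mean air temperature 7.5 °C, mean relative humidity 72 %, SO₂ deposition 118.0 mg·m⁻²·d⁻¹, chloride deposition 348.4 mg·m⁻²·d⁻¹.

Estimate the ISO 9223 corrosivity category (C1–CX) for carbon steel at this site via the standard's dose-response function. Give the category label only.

C5

carbon steel: T≤10 °C ⇒ hinge +0.150·(7.5−10) = -0.3750
  SO₂ term: 1.77·118.0^0.52·exp(0.02·72-0.3750) = 61.36
  Cl⁻ term: 0.102·348.4^0.62·exp(0.033·72+0.04·7.5) = 55.83
  r_corr = 61.36 + 55.83 = 117.2 μm/a
ISO 9223 Table 2 (carbon steel): 80 < 117 ≤ 200 μm/a ⇒ C5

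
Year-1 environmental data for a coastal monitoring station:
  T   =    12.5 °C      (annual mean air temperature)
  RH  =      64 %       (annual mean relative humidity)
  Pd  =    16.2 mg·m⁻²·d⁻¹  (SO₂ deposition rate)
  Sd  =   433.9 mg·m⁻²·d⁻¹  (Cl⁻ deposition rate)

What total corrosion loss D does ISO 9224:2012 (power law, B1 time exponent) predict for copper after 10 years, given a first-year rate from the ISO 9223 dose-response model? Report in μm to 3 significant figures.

D(10) = 6.35 μm

copper: f(T) = -0.080·(T−10) [T>10 °C] = -0.2000
  SO₂ term: 0.0053·16.2^0.26·exp(0.059·64-0.2000) = 0.3906
  Cl⁻ term: 0.01025·433.9^0.27·exp(0.036·64+0.049·12.5) = 0.976
  r_corr = 0.3906 + 0.976 = 1.367 μm/a
Long-term exponent b (ISO 9224 Table 2, B1) = 0.667
  D(10) = 1.367 × 10^0.667 = 1.367 × 4.645 = 6.348 μm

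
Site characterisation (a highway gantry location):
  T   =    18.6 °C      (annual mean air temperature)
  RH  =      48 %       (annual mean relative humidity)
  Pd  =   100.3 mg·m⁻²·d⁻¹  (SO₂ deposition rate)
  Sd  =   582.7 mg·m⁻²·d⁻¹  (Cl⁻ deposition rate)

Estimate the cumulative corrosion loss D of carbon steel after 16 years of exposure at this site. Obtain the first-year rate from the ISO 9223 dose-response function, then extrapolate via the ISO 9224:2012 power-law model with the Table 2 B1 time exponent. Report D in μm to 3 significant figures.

carbon steel: temperature factor f = -0.054·(8.6) = -0.4644
  sulphur-dioxide contribution → 31.91 μm/a
  chloride contribution → 54.23 μm/a
  ⇒ r_corr(carbon steel) = 86.13 μm/a
ISO 9224: D(t) = r_corr · t^b with b = 0.523 (carbon steel, B1)
  D(16) = 86.13 × 16^0.523 = 86.13 × 4.263 = 367.2 μm

D(16) = 367 μm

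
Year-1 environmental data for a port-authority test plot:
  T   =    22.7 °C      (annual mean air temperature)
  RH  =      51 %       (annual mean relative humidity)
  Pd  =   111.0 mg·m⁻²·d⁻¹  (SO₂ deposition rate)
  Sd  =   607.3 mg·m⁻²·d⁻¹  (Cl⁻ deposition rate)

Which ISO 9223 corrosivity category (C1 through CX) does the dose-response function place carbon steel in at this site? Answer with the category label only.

C5

carbon steel: f(T) = -0.054·(T−10) [T>10 °C] = -0.6858
  Pd branch = 1.77·Pd^0.52·e^(0.02·RH+f) = 28.62 μm/a
  Sd branch = 0.102·Sd^0.62·e^(0.033·RH+0.04·T) = 72.37 μm/a
  r_corr = 28.62 + 72.37 = 101 μm/a
ISO 9223 Table 2 (carbon steel): 80 < 101 ≤ 200 μm/a ⇒ C5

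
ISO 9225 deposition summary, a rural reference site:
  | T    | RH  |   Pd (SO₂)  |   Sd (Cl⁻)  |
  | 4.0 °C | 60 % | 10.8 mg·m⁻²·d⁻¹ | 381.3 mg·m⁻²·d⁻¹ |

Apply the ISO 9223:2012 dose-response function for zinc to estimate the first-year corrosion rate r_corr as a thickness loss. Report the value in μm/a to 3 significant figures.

zinc: T≤10 °C ⇒ hinge +0.038·(4.0−10) = -0.2280
  Pd branch = 0.0129·Pd^0.44·e^(0.046·RH+f) = 0.4623 μm/a
  Cl⁻ term: 0.0175·381.3^0.57·exp(0.008·60+0.085·4.0) = 1.176
  sum: 0.4623 + 1.176 → r_corr = 1.639 μm/a

r_corr = 1.64 μm/a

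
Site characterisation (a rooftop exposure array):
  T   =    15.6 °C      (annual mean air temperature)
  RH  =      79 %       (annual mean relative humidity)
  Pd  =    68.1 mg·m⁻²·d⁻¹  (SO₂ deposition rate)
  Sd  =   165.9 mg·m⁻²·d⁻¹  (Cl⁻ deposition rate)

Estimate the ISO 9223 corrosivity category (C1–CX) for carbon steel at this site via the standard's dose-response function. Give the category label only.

carbon steel: f(T) = -0.054·(T−10) [T>10 °C] = -0.3024
  Pd branch = 1.77·Pd^0.52·e^(0.02·RH+f) = 57.02 μm/a
  Sd branch = 0.102·Sd^0.62·e^(0.033·RH+0.04·T) = 61.39 μm/a
  r_corr = 57.02 + 61.39 = 118.4 μm/a
118 μm/a falls in (80, 200] for carbon steel → category C5

C5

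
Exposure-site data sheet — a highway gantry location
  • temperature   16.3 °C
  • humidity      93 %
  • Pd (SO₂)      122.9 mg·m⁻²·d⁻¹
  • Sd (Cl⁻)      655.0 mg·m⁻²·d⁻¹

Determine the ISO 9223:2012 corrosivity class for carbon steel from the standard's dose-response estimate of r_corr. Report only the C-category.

carbon steel: temperature factor f = -0.054·(6.3) = -0.3402
  Pd branch = 1.77·Pd^0.52·e^(0.02·RH+f) = 98.76 μm/a
  Cl⁻ term: 0.102·655.0^0.62·exp(0.033·93+0.04·16.3) = 234.8
  sum: 98.76 + 234.8 → r_corr = 333.5 μm/a
Category bounds: 200…700 μm/a bracket r_corr ⇒ CX

CX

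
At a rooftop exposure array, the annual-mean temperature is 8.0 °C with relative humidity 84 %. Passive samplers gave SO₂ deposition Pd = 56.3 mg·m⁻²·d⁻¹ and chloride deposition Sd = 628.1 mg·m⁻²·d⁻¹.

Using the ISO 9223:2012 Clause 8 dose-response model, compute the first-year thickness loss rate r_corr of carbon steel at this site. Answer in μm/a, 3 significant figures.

r_corr = 179 μm/a

carbon steel: temperature factor f = +0.150·(-2.0) = -0.3000
  SO₂ term: 1.77·56.3^0.52·exp(0.02·84-0.3000) = 57.22
  Sd branch = 0.102·Sd^0.62·e^(0.033·RH+0.04·T) = 122 μm/a
  sum: 57.22 + 122 → r_corr = 179.2 μm/a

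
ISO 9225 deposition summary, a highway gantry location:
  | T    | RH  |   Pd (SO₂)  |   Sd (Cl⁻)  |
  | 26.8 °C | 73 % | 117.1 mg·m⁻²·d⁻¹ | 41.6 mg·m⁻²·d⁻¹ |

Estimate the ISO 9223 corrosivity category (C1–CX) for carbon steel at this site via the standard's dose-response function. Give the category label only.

carbon steel: T>10 °C ⇒ hinge -0.054·(26.8−10) = -0.9072
  Pd branch = 1.77·Pd^0.52·e^(0.02·RH+f) = 36.62 μm/a
  Cl⁻ term: 0.102·41.6^0.62·exp(0.033·73+0.04·26.8) = 33.44
  sum: 36.62 + 33.44 → r_corr = 70.05 μm/a
70.1 μm/a falls in (50, 80] for carbon steel → category C4

C4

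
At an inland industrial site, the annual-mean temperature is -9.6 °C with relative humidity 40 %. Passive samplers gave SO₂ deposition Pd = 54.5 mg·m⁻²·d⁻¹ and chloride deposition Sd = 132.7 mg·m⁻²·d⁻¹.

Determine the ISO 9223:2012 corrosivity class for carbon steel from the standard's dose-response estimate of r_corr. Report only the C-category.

carbon steel: T≤10 °C ⇒ hinge +0.150·(-9.6−10) = -2.9400
  sulphur-dioxide contribution → 1.665 μm/a
  chloride contribution → 5.386 μm/a
  total first-year rate 7.052 μm/a
Category bounds: 1.3…25 μm/a bracket r_corr ⇒ C2

C2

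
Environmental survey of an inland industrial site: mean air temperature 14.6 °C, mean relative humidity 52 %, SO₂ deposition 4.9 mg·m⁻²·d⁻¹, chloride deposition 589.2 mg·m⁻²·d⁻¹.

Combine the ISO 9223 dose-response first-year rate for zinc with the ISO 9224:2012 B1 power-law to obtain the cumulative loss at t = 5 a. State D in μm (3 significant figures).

D(5) = 13.6 μm

zinc: T>10 °C ⇒ hinge -0.071·(14.6−10) = -0.3266
  sulphur-dioxide contribution → 0.2048 μm/a
  chloride contribution → 3.481 μm/a
  total first-year rate 3.686 μm/a
ISO 9224: D(t) = r_corr · t^b with b = 0.813 (zinc, B1)
  D(5) = 3.686 × 5^0.813 = 3.686 × 3.701 = 13.64 μm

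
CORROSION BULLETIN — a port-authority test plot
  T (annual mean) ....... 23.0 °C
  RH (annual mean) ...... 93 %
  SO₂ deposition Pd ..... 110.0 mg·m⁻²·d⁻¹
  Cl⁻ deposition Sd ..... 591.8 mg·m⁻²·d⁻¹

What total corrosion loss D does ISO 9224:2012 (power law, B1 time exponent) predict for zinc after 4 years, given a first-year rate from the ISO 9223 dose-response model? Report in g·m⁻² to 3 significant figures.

zinc: T>10 °C ⇒ hinge -0.071·(23.0−10) = -0.9230
  sulphur-dioxide contribution → 2.923 μm/a
  chloride contribution → 9.893 μm/a
  ⇒ r_corr(zinc) = 12.82 μm/a
Long-term exponent b (ISO 9224 Table 2, B1) = 0.813
  D(4) = 12.82 × 4^0.813 = 12.82 × 3.087 = 39.56 μm
  Mass loss = 39.56 μm × 7.14 g/cm³ = 282.4 g·m⁻²

D(4) = 282 g·m⁻²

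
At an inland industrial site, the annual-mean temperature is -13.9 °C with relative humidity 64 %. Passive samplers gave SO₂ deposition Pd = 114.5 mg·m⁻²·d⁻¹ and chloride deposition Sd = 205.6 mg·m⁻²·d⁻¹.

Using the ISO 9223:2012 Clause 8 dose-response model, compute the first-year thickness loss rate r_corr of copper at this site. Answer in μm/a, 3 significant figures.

copper: temperature factor f = +0.126·(-23.9) = -3.0114
  Pd branch = 0.0053·Pd^0.26·e^(0.059·RH+f) = 0.03905 μm/a
  Sd branch = 0.01025·Sd^0.27·e^(0.036·RH+0.049·T) = 0.2188 μm/a
  sum: 0.03905 + 0.2188 → r_corr = 0.2579 μm/a

r_corr = 0.258 μm/a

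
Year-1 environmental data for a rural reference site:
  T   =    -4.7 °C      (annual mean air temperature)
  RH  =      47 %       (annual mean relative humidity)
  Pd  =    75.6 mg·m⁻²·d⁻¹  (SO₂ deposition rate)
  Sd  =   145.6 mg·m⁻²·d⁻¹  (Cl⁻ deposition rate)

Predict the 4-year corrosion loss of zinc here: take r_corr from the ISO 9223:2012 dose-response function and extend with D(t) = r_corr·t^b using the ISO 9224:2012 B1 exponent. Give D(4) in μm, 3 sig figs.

zinc: f(T) = +0.038·(T−10) [T≤10 °C] = -0.5586
  Pd branch = 0.0129·Pd^0.44·e^(0.046·RH+f) = 0.43 μm/a
  Sd branch = 0.0175·Sd^0.57·e^(0.008·RH+0.085·T) = 0.2923 μm/a
  r_corr = 0.43 + 0.2923 = 0.7223 μm/a
Power-law: D(4) = r_corr · 4^0.813
  D(4) = 0.7223 × 4^0.813 = 0.7223 × 3.087 = 2.229 μm

D(4) = 2.23 μm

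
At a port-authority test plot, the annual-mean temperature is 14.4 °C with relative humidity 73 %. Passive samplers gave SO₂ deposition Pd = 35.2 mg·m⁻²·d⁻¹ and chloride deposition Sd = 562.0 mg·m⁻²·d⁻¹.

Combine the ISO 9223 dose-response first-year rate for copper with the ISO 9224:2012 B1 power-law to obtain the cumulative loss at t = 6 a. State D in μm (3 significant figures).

copper: T>10 °C ⇒ hinge -0.080·(14.4−10) = -0.3520
  SO₂ term: 0.0053·35.2^0.26·exp(0.059·73-0.3520) = 0.6983
  Cl⁻ term: 0.01025·562.0^0.27·exp(0.036·73+0.049·14.4) = 1.588
  r_corr = 0.6983 + 1.588 = 2.286 μm/a
Long-term exponent b (ISO 9224 Table 2, B1) = 0.667
  D(6) = 2.286 × 6^0.667 = 2.286 × 3.304 = 7.554 μm

D(6) = 7.55 μm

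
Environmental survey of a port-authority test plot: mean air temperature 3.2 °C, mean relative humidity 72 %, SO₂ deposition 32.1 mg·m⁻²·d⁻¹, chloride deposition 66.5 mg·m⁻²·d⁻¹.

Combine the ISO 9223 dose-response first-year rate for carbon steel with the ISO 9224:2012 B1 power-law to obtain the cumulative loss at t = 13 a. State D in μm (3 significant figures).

carbon steel: f(T) = +0.150·(T−10) [T≤10 °C] = -1.0200
  SO₂ term: 1.77·32.1^0.52·exp(0.02·72-1.0200) = 16.36
  Sd branch = 0.102·Sd^0.62·e^(0.033·RH+0.04·T) = 16.84 μm/a
  r_corr = 16.36 + 16.84 = 33.19 μm/a
Long-term exponent b (ISO 9224 Table 2, B1) = 0.523
  D(13) = 33.19 × 13^0.523 = 33.19 × 3.825 = 127 μm

D(13) = 127 μm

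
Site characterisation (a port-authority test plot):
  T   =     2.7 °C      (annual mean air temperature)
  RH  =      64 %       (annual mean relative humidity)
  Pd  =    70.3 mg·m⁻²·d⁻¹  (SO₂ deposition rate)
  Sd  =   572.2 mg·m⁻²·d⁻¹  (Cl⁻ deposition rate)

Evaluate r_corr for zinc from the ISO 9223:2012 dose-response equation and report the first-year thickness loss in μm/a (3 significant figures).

r_corr = 2.58 μm/a

zinc: T≤10 °C ⇒ hinge +0.038·(2.7−10) = -0.2774
  Pd branch = 0.0129·Pd^0.44·e^(0.046·RH+f) = 1.206 μm/a
  Cl⁻ term: 0.0175·572.2^0.57·exp(0.008·64+0.085·2.7) = 1.37
  r_corr = 1.206 + 1.37 = 2.576 μm/a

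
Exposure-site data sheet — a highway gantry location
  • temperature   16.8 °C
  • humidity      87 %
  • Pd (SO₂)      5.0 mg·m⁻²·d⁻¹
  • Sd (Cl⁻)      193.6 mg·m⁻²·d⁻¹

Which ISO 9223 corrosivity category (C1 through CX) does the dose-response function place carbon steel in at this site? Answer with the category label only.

C5

carbon steel: T>10 °C ⇒ hinge -0.054·(16.8−10) = -0.3672
  Pd branch = 1.77·Pd^0.52·e^(0.02·RH+f) = 16.13 μm/a
  Sd branch = 0.102·Sd^0.62·e^(0.033·RH+0.04·T) = 92.3 μm/a
  r_corr = 16.13 + 92.3 = 108.4 μm/a
ISO 9223 Table 2 (carbon steel): 80 < 108 ≤ 200 μm/a ⇒ C5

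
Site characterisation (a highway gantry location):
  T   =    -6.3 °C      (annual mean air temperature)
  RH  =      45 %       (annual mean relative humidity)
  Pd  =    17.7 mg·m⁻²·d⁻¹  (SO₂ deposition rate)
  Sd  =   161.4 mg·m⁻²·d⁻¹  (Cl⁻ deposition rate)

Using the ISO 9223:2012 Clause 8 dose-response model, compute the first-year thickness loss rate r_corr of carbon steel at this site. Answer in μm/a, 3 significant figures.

r_corr = 9.87 μm/a

carbon steel: temperature factor f = +0.150·(-16.3) = -2.4450
  SO₂ term: 1.77·17.7^0.52·exp(0.02·45-2.4450) = 1.682
  Cl⁻ term: 0.102·161.4^0.62·exp(0.033·45+0.04·-6.3) = 8.184
  r_corr = 1.682 + 8.184 = 9.867 μm/a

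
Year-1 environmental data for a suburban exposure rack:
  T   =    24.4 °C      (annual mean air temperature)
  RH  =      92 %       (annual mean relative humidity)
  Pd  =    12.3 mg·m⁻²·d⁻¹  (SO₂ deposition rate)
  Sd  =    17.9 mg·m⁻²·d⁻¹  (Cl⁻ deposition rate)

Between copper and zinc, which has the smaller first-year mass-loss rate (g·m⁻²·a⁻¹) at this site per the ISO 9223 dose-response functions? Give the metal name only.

copper: T>10 °C ⇒ hinge -0.080·(24.4−10) = -1.1520
  Pd branch = 0.0053·Pd^0.26·e^(0.059·RH+f) = 0.7323 μm/a
  Sd branch = 0.01025·Sd^0.27·e^(0.036·RH+0.049·T) = 2.026 μm/a
  r_corr = 0.7323 + 2.026 = 2.758 μm/a
  mass loss = 2.758 μm/a × 8.96 g/cm³ = 24.71 g·m⁻²·a⁻¹
zinc: T>10 °C ⇒ hinge -0.071·(24.4−10) = -1.0224
  SO₂ term: 0.0129·12.3^0.44·exp(0.046·92-1.0224) = 0.964
  Sd branch = 0.0175·Sd^0.57·e^(0.008·RH+0.085·T) = 1.505 μm/a
  sum: 0.964 + 1.505 → r_corr = 2.469 μm/a
  mass loss = 2.469 μm/a × 7.14 g/cm³ = 17.63 g·m⁻²·a⁻¹
Ordering by g·m⁻²·a⁻¹: copper (24.7) > zinc (17.6)

zinc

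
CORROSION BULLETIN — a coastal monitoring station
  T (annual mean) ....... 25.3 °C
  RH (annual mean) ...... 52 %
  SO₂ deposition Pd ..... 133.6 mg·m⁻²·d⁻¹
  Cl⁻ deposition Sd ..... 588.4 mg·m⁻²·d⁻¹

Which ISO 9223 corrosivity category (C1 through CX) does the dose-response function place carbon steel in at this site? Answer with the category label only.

carbon steel: T>10 °C ⇒ hinge -0.054·(25.3−10) = -0.8262
  SO₂ term: 1.77·133.6^0.52·exp(0.02·52-0.8262) = 27.94
  Cl⁻ term: 0.102·588.4^0.62·exp(0.033·52+0.04·25.3) = 81.39
  r_corr = 27.94 + 81.39 = 109.3 μm/a
109 μm/a falls in (80, 200] for carbon steel → category C5

C5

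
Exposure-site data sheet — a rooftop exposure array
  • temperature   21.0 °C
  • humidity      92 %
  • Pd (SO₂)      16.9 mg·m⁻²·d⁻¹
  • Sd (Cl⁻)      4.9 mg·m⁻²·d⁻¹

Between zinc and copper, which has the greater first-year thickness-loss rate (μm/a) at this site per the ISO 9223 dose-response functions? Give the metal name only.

copper

zinc: temperature factor f = -0.071·(11.0) = -0.7810
  SO₂ term: 0.0129·16.9^0.44·exp(0.046·92-0.7810) = 1.411
  Sd branch = 0.0175·Sd^0.57·e^(0.008·RH+0.085·T) = 0.5386 μm/a
  r_corr = 1.411 + 0.5386 = 1.95 μm/a
copper: f(T) = -0.080·(T−10) [T>10 °C] = -0.8800
  SO₂ term: 0.0053·16.9^0.26·exp(0.059·92-0.8800) = 1.044
  Cl⁻ term: 0.01025·4.9^0.27·exp(0.036·92+0.049·21.0) = 1.209
  sum: 1.044 + 1.209 → r_corr = 2.253 μm/a
Ordering by μm/a: copper (2.25) > zinc (1.95)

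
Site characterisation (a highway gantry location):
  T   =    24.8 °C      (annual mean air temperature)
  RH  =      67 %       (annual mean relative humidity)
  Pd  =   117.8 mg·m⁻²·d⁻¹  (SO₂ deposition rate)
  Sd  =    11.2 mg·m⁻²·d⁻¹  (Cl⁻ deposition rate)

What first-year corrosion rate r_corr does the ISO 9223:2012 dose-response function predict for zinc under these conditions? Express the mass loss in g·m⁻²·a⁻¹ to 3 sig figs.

zinc: temperature factor f = -0.071·(14.8) = -1.0508
  SO₂ term: 0.0129·117.8^0.44·exp(0.046·67-1.0508) = 0.8017
  Cl⁻ term: 0.0175·11.2^0.57·exp(0.008·67+0.085·24.8) = 0.9758
  r_corr = 0.8017 + 0.9758 = 1.778 μm/a
Convert to mass loss: 1.778 μm/a × 7.14 g/cm³ = 12.69 g·m⁻²·a⁻¹

r_corr = 12.7 g·m⁻²·a⁻¹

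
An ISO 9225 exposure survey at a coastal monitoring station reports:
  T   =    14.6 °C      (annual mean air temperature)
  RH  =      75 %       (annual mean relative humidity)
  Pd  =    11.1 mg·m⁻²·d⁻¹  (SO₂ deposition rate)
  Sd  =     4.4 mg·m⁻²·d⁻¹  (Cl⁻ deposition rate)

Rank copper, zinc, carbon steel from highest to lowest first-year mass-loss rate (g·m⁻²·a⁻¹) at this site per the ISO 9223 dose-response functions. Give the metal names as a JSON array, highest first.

["carbon steel", "copper", "zinc"]

copper: T>10 °C ⇒ hinge -0.080·(14.6−10) = -0.3680
  SO₂ term: 0.0053·11.1^0.26·exp(0.059·75-0.3680) = 0.5728
  Cl⁻ term: 0.01025·4.4^0.27·exp(0.036·75+0.049·14.6) = 0.4653
  r_corr = 0.5728 + 0.4653 = 1.038 μm/a
  mass loss = 1.038 μm/a × 8.96 g/cm³ = 9.301 g·m⁻²·a⁻¹
zinc: T>10 °C ⇒ hinge -0.071·(14.6−10) = -0.3266
  SO₂ term: 0.0129·11.1^0.44·exp(0.046·75-0.3266) = 0.8453
  Sd branch = 0.0175·Sd^0.57·e^(0.008·RH+0.085·T) = 0.2567 μm/a
  sum: 0.8453 + 0.2567 → r_corr = 1.102 μm/a
  mass loss = 1.102 μm/a × 7.14 g/cm³ = 7.868 g·m⁻²·a⁻¹
carbon steel: f(T) = -0.054·(T−10) [T>10 °C] = -0.2484
  Pd branch = 1.77·Pd^0.52·e^(0.02·RH+f) = 21.63 μm/a
  Cl⁻ term: 0.102·4.4^0.62·exp(0.033·75+0.04·14.6) = 5.446
  sum: 21.63 + 5.446 → r_corr = 27.08 μm/a
  mass loss = 27.08 μm/a × 7.85 g/cm³ = 212.6 g·m⁻²·a⁻¹
Ordering by g·m⁻²·a⁻¹: carbon steel (213) > copper (9.3) > zinc (7.87)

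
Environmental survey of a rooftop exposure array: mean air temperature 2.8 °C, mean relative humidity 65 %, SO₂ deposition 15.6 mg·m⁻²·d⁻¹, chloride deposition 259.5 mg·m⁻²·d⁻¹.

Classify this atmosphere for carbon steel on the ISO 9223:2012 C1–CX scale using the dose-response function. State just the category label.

carbon steel: T≤10 °C ⇒ hinge +0.150·(2.8−10) = -1.0800
  Pd branch = 1.77·Pd^0.52·e^(0.02·RH+f) = 9.203 μm/a
  Sd branch = 0.102·Sd^0.62·e^(0.033·RH+0.04·T) = 30.59 μm/a
  r_corr = 9.203 + 30.59 = 39.79 μm/a
Category bounds: 25…50 μm/a bracket r_corr ⇒ C3

C3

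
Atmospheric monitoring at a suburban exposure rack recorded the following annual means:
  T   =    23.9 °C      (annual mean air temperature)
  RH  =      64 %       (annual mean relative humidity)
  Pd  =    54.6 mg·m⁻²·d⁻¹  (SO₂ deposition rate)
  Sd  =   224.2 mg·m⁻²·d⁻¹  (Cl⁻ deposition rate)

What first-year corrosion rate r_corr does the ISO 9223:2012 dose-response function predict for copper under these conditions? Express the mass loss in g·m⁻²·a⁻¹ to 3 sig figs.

copper: f(T) = -0.080·(T−10) [T>10 °C] = -1.1120
  sulphur-dioxide contribution → 0.2152 μm/a
  chloride contribution → 1.428 μm/a
  total first-year rate 1.643 μm/a
Convert to mass loss: 1.643 μm/a × 8.96 g/cm³ = 14.72 g·m⁻²·a⁻¹

r_corr = 14.7 g·m⁻²·a⁻¹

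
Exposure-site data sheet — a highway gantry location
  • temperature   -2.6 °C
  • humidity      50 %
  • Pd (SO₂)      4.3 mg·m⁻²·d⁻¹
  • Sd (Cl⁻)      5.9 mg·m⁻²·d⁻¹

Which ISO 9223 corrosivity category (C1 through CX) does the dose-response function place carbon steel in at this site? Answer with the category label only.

carbon steel: temperature factor f = +0.150·(-12.6) = -1.8900
  sulphur-dioxide contribution → 1.552 μm/a
  chloride contribution → 1.439 μm/a
  total first-year rate 2.99 μm/a
Category bounds: 1.3…25 μm/a bracket r_corr ⇒ C2

C2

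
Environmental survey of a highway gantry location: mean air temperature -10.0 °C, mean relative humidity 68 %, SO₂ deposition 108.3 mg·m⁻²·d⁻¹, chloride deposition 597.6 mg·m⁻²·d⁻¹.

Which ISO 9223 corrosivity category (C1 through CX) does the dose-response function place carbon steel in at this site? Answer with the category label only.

carbon steel: T≤10 °C ⇒ hinge +0.150·(-10.0−10) = -3.0000
  SO₂ term: 1.77·108.3^0.52·exp(0.02·68-3.0000) = 3.924
  Sd branch = 0.102·Sd^0.62·e^(0.033·RH+0.04·T) = 33.95 μm/a
  r_corr = 3.924 + 33.95 = 37.87 μm/a
37.9 μm/a falls in (25, 50] for carbon steel → category C3

C3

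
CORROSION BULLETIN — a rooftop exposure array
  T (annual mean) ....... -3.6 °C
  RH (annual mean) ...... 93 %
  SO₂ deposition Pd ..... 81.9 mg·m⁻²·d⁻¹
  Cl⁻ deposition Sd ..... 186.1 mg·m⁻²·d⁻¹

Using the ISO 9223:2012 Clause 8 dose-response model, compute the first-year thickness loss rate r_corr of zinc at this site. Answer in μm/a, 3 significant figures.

r_corr = 4.39 μm/a

zinc: T≤10 °C ⇒ hinge +0.038·(-3.6−10) = -0.5168
  SO₂ term: 0.0129·81.9^0.44·exp(0.046·93-0.5168) = 3.854
  Sd branch = 0.0175·Sd^0.57·e^(0.008·RH+0.085·T) = 0.5334 μm/a
  r_corr = 3.854 + 0.5334 = 4.387 μm/a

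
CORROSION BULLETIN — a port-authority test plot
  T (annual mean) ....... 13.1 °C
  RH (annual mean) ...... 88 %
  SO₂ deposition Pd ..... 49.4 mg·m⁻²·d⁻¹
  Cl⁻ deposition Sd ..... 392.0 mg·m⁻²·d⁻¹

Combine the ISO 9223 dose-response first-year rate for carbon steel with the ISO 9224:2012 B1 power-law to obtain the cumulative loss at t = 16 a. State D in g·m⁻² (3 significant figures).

D(16) = 6.48e+03 g·m⁻²

carbon steel: f(T) = -0.054·(T−10) [T>10 °C] = -0.1674
  Pd branch = 1.77·Pd^0.52·e^(0.02·RH+f) = 66.13 μm/a
  Cl⁻ term: 0.102·392.0^0.62·exp(0.033·88+0.04·13.1) = 127.4
  r_corr = 66.13 + 127.4 = 193.5 μm/a
Power-law: D(16) = r_corr · 16^0.523
  D(16) = 193.5 × 16^0.523 = 193.5 × 4.263 = 825.1 μm
  Mass loss = 825.1 μm × 7.85 g/cm³ = 6477 g·m⁻²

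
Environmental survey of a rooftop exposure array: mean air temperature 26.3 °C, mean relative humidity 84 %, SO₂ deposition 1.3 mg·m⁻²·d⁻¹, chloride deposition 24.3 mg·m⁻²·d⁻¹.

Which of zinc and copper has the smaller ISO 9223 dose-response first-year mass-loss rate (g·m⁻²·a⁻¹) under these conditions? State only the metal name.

zinc

zinc: temperature factor f = -0.071·(16.3) = -1.1573
  SO₂ term: 0.0129·1.3^0.44·exp(0.046·84-1.1573) = 0.2169
  Sd branch = 0.0175·Sd^0.57·e^(0.008·RH+0.085·T) = 1.975 μm/a
  r_corr = 0.2169 + 1.975 = 2.192 μm/a
  mass loss = 2.192 μm/a × 7.14 g/cm³ = 15.65 g·m⁻²·a⁻¹
copper: temperature factor f = -0.080·(16.3) = -1.3040
  Pd branch = 0.0053·Pd^0.26·e^(0.059·RH+f) = 0.2187 μm/a
  Sd branch = 0.01025·Sd^0.27·e^(0.036·RH+0.049·T) = 1.811 μm/a
  r_corr = 0.2187 + 1.811 = 2.029 μm/a
  mass loss = 2.029 μm/a × 8.96 g/cm³ = 18.18 g·m⁻²·a⁻¹
Ordering by g·m⁻²·a⁻¹: copper (18.2) > zinc (15.6)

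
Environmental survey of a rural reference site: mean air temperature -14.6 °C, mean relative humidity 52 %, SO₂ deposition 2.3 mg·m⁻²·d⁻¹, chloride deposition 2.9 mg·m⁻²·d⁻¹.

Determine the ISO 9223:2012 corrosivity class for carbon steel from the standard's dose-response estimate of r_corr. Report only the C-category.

carbon steel: f(T) = +0.150·(T−10) [T≤10 °C] = -3.6900
  SO₂ term: 1.77·2.3^0.52·exp(0.02·52-3.6900) = 0.1928
  Cl⁻ term: 0.102·2.9^0.62·exp(0.033·52+0.04·-14.6) = 0.6122
  sum: 0.1928 + 0.6122 → r_corr = 0.8051 μm/a
0.805 μm/a falls in (0, 1.3] for carbon steel → category C1

C1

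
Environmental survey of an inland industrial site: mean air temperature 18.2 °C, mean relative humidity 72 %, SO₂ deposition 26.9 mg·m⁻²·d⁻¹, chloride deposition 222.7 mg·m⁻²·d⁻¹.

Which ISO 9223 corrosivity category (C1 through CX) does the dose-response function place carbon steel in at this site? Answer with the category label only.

carbon steel: temperature factor f = -0.054·(8.2) = -0.4428
  sulphur-dioxide contribution → 26.58 μm/a
  chloride contribution → 64.9 μm/a
  ⇒ r_corr(carbon steel) = 91.48 μm/a
91.5 μm/a falls in (80, 200] for carbon steel → category C5

C5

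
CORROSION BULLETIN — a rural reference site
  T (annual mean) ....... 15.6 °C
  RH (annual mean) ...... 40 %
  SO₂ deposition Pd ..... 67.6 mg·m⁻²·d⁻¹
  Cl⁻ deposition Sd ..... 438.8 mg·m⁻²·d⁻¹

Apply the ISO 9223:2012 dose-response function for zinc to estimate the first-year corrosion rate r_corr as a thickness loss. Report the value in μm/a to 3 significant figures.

zinc: T>10 °C ⇒ hinge -0.071·(15.6−10) = -0.3976
  SO₂ term: 0.0129·67.6^0.44·exp(0.046·40-0.3976) = 0.3485
  Sd branch = 0.0175·Sd^0.57·e^(0.008·RH+0.085·T) = 2.911 μm/a
  r_corr = 0.3485 + 2.911 = 3.259 μm/a

r_corr = 3.26 μm/a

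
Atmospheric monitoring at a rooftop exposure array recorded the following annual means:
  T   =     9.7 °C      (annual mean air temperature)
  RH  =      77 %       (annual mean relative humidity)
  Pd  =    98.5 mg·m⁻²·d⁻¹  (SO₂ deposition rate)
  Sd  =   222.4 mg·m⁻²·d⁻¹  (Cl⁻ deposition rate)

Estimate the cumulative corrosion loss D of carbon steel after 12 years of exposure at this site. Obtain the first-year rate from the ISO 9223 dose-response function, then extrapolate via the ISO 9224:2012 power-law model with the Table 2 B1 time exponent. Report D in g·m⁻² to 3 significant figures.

carbon steel: temperature factor f = +0.150·(-0.3) = -0.0450
  Pd branch = 1.77·Pd^0.52·e^(0.02·RH+f) = 85.87 μm/a
  Sd branch = 0.102·Sd^0.62·e^(0.033·RH+0.04·T) = 54.43 μm/a
  r_corr = 85.87 + 54.43 = 140.3 μm/a
Long-term exponent b (ISO 9224 Table 2, B1) = 0.523
  D(12) = 140.3 × 12^0.523 = 140.3 × 3.668 = 514.6 μm
  Mass loss = 514.6 μm × 7.85 g/cm³ = 4040 g·m⁻²

D(12) = 4.04e+03 g·m⁻²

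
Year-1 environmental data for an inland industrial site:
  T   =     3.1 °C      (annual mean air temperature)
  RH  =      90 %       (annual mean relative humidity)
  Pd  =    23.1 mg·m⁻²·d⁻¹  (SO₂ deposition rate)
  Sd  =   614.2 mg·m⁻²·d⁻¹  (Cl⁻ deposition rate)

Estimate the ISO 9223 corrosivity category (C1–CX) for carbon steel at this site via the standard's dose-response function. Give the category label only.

C5

carbon steel: temperature factor f = +0.150·(-6.9) = -1.0350
  Pd branch = 1.77·Pd^0.52·e^(0.02·RH+f) = 19.47 μm/a
  Sd branch = 0.102·Sd^0.62·e^(0.033·RH+0.04·T) = 120.5 μm/a
  sum: 19.47 + 120.5 → r_corr = 140 μm/a
Category bounds: 80…200 μm/a bracket r_corr ⇒ C5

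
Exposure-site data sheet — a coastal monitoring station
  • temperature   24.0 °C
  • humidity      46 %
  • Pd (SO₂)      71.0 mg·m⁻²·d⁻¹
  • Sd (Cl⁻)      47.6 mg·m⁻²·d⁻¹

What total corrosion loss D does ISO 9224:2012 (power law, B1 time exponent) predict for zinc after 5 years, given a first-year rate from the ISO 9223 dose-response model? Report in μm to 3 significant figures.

zinc: temperature factor f = -0.071·(14.0) = -0.9940
  SO₂ term: 0.0129·71.0^0.44·exp(0.046·46-0.9940) = 0.2585
  Sd branch = 0.0175·Sd^0.57·e^(0.008·RH+0.085·T) = 1.758 μm/a
  r_corr = 0.2585 + 1.758 = 2.017 μm/a
Power-law: D(5) = r_corr · 5^0.813
  D(5) = 2.017 × 5^0.813 = 2.017 × 3.701 = 7.463 μm

D(5) = 7.46 μm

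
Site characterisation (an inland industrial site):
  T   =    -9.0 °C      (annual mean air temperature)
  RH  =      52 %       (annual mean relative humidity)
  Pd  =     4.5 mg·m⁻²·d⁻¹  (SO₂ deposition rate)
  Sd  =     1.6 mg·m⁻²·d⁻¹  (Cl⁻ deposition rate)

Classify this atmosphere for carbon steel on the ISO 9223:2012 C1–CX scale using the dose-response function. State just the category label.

C1

carbon steel: T≤10 °C ⇒ hinge +0.150·(-9.0−10) = -2.8500
  SO₂ term: 1.77·4.5^0.52·exp(0.02·52-2.8500) = 0.6332
  Sd branch = 0.102·Sd^0.62·e^(0.033·RH+0.04·T) = 0.5297 μm/a
  r_corr = 0.6332 + 0.5297 = 1.163 μm/a
ISO 9223 Table 2 (carbon steel): 0 < 1.16 ≤ 1.3 μm/a ⇒ C1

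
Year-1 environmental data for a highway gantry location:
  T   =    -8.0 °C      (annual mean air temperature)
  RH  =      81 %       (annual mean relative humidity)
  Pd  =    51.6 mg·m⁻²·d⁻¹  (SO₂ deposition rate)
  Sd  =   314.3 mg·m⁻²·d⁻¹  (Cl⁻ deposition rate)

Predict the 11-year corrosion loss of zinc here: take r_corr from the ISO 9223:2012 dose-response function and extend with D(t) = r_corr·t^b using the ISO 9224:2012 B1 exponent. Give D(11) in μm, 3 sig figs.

D(11) = 13.9 μm

zinc: temperature factor f = +0.038·(-18.0) = -0.6840
  sulphur-dioxide contribution → 1.532 μm/a
  chloride contribution → 0.4494 μm/a
  ⇒ r_corr(zinc) = 1.981 μm/a
ISO 9224: D(t) = r_corr · t^b with b = 0.813 (zinc, B1)
  D(11) = 1.981 × 11^0.813 = 1.981 × 7.025 = 13.92 μm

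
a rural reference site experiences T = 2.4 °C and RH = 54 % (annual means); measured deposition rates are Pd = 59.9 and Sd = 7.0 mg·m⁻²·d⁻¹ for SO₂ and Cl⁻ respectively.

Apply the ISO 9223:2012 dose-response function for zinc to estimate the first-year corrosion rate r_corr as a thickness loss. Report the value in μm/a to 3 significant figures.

r_corr = 0.802 μm/a

zinc: temperature factor f = +0.038·(-7.6) = -0.2888
  SO₂ term: 0.0129·59.9^0.44·exp(0.046·54-0.2888) = 0.7015
  Cl⁻ term: 0.0175·7.0^0.57·exp(0.008·54+0.085·2.4) = 0.1002
  sum: 0.7015 + 0.1002 → r_corr = 0.8017 μm/a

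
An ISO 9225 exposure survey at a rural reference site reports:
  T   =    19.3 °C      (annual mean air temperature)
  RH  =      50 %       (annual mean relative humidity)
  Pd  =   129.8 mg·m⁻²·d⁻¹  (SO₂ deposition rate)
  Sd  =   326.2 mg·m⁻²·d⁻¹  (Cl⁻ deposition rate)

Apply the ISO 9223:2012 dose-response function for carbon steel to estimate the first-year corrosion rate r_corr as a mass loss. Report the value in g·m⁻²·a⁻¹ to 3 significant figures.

carbon steel: temperature factor f = -0.054·(9.3) = -0.5022
  Pd branch = 1.77·Pd^0.52·e^(0.02·RH+f) = 36.57 μm/a
  Cl⁻ term: 0.102·326.2^0.62·exp(0.033·50+0.04·19.3) = 41.57
  r_corr = 36.57 + 41.57 = 78.14 μm/a
Convert to mass loss: 78.14 μm/a × 7.85 g/cm³ = 613.4 g·m⁻²·a⁻¹

r_corr = 613 g·m⁻²·a⁻¹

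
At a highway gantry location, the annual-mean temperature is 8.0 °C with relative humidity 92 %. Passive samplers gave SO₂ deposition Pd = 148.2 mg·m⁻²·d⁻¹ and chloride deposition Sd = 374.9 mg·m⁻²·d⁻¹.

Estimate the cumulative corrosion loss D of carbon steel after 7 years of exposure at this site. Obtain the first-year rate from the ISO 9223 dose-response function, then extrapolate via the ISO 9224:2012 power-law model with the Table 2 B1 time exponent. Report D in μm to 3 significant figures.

carbon steel: temperature factor f = +0.150·(-2.0) = -0.3000
  SO₂ term: 1.77·148.2^0.52·exp(0.02·92-0.3000) = 111.1
  Sd branch = 0.102·Sd^0.62·e^(0.033·RH+0.04·T) = 115.3 μm/a
  r_corr = 111.1 + 115.3 = 226.4 μm/a
Power-law: D(7) = r_corr · 7^0.523
  D(7) = 226.4 × 7^0.523 = 226.4 × 2.767 = 626.4 μm

D(7) = 626 μm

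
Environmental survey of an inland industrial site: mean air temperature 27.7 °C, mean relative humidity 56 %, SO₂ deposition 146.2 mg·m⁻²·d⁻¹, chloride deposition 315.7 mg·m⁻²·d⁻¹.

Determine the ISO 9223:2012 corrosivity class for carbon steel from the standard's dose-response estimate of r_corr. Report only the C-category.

C5

carbon steel: f(T) = -0.054·(T−10) [T>10 °C] = -0.9558
  sulphur-dioxide contribution → 27.86 μm/a
  chloride contribution → 69.49 μm/a
  ⇒ r_corr(carbon steel) = 97.36 μm/a
Category bounds: 80…200 μm/a bracket r_corr ⇒ C5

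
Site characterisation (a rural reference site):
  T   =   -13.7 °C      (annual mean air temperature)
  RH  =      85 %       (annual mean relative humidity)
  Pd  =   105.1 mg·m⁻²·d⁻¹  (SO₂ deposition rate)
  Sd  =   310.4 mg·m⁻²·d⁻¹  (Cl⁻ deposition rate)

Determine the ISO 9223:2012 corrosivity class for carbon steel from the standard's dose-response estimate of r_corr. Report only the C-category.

carbon steel: temperature factor f = +0.150·(-23.7) = -3.5550
  sulphur-dioxide contribution → 3.116 μm/a
  chloride contribution → 34.18 μm/a
  ⇒ r_corr(carbon steel) = 37.3 μm/a
Category bounds: 25…50 μm/a bracket r_corr ⇒ C3

C3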